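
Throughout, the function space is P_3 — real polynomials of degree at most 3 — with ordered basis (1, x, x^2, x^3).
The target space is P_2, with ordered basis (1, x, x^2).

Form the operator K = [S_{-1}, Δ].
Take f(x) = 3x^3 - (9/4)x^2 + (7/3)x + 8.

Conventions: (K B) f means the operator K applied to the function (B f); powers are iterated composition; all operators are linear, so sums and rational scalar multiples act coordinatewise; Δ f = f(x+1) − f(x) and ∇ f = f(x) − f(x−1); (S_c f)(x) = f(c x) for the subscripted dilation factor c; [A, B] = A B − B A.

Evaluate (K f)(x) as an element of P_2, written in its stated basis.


the image equals g(x) = 18x^2 + 9x + 32/3

Δ f = 9x^2 + (9/2)x + 37/12
S_{-1} Δ f = 9x^2 - (9/2)x + 37/12
S_{-1} f = -3x^3 - (9/4)x^2 - (7/3)x + 8
Δ S_{-1} f = -9x^2 - (27/2)x - 91/12
[S_{-1}, Δ] f = 18x^2 + 9x + 32/3


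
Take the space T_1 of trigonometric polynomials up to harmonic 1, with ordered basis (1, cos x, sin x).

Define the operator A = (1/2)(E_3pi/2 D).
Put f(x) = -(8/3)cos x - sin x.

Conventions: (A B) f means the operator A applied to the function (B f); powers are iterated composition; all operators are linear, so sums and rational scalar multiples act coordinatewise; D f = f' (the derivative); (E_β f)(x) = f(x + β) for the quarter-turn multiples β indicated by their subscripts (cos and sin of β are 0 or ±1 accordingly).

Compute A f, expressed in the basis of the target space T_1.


g(x) = -(4/3)cos x - (1/2)sin x

D f = -cos x + (8/3)sin x
E_3pi/2 D f = -(8/3)cos x - sin x
((1/2)(E_3pi/2 D)) f = -(4/3)cos x - (1/2)sin x


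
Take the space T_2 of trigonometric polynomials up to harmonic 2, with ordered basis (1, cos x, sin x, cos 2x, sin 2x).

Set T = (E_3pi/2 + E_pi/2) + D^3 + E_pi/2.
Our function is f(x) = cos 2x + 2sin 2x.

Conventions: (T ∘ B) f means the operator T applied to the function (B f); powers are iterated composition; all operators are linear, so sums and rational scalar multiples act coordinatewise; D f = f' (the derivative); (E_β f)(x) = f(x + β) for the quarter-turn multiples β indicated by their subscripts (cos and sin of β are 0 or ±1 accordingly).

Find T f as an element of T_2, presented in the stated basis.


the result is g(x) = -19cos 2x + 2sin 2x

E_3pi/2 f = -cos 2x - 2sin 2x
E_pi/2 f = -cos 2x - 2sin 2x
(E_3pi/2 + E_pi/2) f = -2cos 2x - 4sin 2x
D f = 4cos 2x - 2sin 2x
D D f = -4cos 2x - 8sin 2x
D D D f = -16cos 2x + 8sin 2x
E_pi/2 f = -cos 2x - 2sin 2x
((E_3pi/2 + E_pi/2) + D^3 + E_pi/2) f = -19cos 2x + 2sin 2x


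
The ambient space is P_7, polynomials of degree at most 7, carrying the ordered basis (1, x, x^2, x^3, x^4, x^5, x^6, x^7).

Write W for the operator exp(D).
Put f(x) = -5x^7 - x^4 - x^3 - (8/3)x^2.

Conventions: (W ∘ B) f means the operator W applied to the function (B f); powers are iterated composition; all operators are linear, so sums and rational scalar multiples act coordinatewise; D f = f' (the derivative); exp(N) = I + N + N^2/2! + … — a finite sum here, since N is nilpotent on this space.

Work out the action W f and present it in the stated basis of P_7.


order-1 term: -35x^6 - 4x^3 - 3x^2 - (16/3)x
order-2 term: -105x^5 - 6x^2 - 3x - 8/3
order-3 term: -175x^4 - 4x - 1
order-4 term: -175x^3 - 1
order-5 term: -105x^2
order-6 term: -35x
order-7 term: -5
the series for exp(D) f terminates at order 7
exp(D) f = -5x^7 - 35x^6 - 105x^5 - 176x^4 - 180x^3 - (350/3)x^2 - (142/3)x - 29/3

g(x) = -5x^7 - 35x^6 - 105x^5 - 176x^4 - 180x^3 - (350/3)x^2 - (142/3)x - 29/3


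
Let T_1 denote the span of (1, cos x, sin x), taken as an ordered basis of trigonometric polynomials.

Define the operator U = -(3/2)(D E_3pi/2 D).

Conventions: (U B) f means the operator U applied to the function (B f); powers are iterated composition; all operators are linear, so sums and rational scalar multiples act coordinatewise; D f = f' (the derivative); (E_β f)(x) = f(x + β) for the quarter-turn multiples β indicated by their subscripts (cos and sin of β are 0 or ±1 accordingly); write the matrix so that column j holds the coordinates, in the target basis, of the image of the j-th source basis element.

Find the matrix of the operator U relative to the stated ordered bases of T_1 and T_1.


the matrix is [[0, 0, 0]; [0, 0, -3/2]; [0, 3/2, 0]] (rows listed top to bottom)

image of 1: 0
image of cos x: (3/2)sin x
image of sin x: -(3/2)cos x
each image's coordinates form column j of the matrix


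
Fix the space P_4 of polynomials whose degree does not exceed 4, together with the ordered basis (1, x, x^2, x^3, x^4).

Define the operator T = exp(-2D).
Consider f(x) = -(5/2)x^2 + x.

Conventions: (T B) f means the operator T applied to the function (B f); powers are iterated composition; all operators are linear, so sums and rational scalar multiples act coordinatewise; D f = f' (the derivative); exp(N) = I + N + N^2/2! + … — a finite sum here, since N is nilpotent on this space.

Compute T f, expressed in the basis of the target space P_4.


the result is g(x) = -(5/2)x^2 + 11x - 12

order-1 term: 10x - 2
order-2 term: -10
the series for exp(-2D) f terminates at order 2
exp(-2D) f = -(5/2)x^2 + 11x - 12


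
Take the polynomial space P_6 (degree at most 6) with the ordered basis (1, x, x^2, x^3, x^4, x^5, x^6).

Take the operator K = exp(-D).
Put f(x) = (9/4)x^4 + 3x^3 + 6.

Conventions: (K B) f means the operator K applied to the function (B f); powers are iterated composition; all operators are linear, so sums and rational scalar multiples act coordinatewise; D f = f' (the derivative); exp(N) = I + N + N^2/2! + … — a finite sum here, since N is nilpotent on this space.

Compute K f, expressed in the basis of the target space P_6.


g(x) = (9/4)x^4 - 6x^3 + (9/2)x^2 + 21/4

order-1 term: -9x^3 - 9x^2
order-2 term: (27/2)x^2 + 9x
order-3 term: -9x - 3
order-4 term: 9/4
the series for exp(-D) f terminates at order 4
exp(-D) f = (9/4)x^4 - 6x^3 + (9/2)x^2 + 21/4


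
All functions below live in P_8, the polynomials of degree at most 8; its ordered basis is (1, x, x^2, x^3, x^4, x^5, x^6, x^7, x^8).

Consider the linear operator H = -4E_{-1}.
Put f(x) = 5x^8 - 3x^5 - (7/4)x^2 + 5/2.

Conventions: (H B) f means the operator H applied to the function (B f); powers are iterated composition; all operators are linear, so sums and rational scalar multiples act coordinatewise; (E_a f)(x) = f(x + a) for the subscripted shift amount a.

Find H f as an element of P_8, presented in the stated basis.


the image equals g(x) = -20x^8 + 160x^7 - 560x^6 + 1132x^5 - 1460x^4 + 1240x^3 - 673x^2 + 206x - 35

E_{-1} f = 5x^8 - 40x^7 + 140x^6 - 283x^5 + 365x^4 - 310x^3 + (673/4)x^2 - (103/2)x + 35/4
(-4E_{-1}) f = -20x^8 + 160x^7 - 560x^6 + 1132x^5 - 1460x^4 + 1240x^3 - 673x^2 + 206x - 35


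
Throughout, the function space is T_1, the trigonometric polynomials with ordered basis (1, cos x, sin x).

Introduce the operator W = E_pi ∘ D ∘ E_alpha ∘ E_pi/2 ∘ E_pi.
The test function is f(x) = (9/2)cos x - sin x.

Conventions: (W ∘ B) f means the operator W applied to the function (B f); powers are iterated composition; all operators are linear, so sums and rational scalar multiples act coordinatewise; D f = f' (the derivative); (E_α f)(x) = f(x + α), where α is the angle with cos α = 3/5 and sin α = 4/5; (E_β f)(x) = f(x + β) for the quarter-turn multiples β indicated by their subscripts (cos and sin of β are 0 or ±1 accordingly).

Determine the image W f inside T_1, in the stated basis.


E_pi f = -(9/2)cos x + sin x
E_pi/2 E_pi f = cos x + (9/2)sin x
E_alpha E_pi/2 E_pi f = (21/5)cos x + (19/10)sin x
D (E_alpha ∘ E_pi/2) E_pi f = (19/10)cos x - (21/5)sin x
E_pi D (E_alpha ∘ E_pi/2) E_pi f = -(19/10)cos x + (21/5)sin x

the result is g(x) = -(19/10)cos x + (21/5)sin x


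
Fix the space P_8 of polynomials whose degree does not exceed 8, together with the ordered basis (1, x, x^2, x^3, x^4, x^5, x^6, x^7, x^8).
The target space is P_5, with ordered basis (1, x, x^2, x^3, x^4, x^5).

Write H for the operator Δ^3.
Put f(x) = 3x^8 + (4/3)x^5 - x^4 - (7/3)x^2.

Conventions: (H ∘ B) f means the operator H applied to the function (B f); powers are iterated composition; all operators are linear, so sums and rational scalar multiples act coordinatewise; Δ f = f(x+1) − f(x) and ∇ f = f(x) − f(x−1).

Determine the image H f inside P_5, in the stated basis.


g(x) = 1008x^5 + 7560x^4 + 25200x^3 + 45440x^2 + 43560x + 17552

Δ f = 24x^7 + 84x^6 + 168x^5 + (650/3)x^4 + (532/3)x^3 + (274/3)x^2 + 22x + 1
Δ Δ f = 168x^6 + 1008x^5 + 2940x^4 + (15200/3)x^3 + 5276x^2 + (9280/3)x + 2350/3
Δ Δ Δ f = 1008x^5 + 7560x^4 + 25200x^3 + 45440x^2 + 43560x + 17552


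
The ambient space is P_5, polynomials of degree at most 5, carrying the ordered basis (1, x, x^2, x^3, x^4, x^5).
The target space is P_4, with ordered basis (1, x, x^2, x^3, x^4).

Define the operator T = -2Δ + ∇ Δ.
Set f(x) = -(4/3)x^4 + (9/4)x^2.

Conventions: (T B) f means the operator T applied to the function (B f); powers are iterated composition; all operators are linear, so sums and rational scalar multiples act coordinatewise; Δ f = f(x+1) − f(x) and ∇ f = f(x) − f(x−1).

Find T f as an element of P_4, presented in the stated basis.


the image equals g(x) = (32/3)x^3 + (5/3)x

Δ f = -(16/3)x^3 - 8x^2 - (5/6)x + 11/12
(-2Δ) f = (32/3)x^3 + 16x^2 + (5/3)x - 11/6
Δ f = -(16/3)x^3 - 8x^2 - (5/6)x + 11/12
∇ Δ f = -16x^2 + 11/6
(-2Δ + ∇ Δ) f = (32/3)x^3 + (5/3)x


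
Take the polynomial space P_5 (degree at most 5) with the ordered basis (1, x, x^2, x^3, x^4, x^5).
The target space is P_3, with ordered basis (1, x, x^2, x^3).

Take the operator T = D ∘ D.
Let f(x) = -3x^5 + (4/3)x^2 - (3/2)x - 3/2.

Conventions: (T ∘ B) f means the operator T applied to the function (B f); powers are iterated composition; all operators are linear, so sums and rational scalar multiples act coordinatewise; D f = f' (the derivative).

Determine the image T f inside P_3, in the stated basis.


the result is g(x) = -60x^3 + 8/3

D f = -15x^4 + (8/3)x - 3/2
D D f = -60x^3 + 8/3


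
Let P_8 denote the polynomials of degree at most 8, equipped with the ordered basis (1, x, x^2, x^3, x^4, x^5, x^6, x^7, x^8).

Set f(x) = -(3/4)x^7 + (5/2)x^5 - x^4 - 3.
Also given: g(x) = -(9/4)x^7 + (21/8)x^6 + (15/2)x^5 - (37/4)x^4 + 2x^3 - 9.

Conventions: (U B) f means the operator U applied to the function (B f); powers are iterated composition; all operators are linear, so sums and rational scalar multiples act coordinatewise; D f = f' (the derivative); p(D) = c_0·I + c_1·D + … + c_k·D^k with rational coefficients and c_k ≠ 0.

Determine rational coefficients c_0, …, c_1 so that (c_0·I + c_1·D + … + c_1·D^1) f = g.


c_0 = 3, c_1 = -1/2

D^0 f = -(3/4)x^7 + (5/2)x^5 - x^4 - 3
D^1 f = -(21/4)x^6 + (25/2)x^4 - 4x^3
matching coefficients of g against c_0 f + c_1 Df + … from the top degree down determines the c_i
solution: c_0 = 3, c_1 = -1/2


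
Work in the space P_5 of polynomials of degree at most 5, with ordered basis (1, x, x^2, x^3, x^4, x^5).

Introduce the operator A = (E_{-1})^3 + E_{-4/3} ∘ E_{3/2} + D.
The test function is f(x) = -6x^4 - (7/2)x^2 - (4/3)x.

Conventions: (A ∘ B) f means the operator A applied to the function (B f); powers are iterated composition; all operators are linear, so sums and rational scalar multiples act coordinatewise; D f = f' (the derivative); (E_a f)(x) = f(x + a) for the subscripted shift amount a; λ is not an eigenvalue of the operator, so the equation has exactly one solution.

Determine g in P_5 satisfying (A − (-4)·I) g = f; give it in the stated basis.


g(x) = -x^4 - (11/9)x^3 + (791/108)x^2 - (1999/243)x - 193595/34992

write g with unknown coordinates in the stated basis and equate coefficients in (A − (-4)·I) g = f
solving from the highest basis element down gives g = -x^4 - (11/9)x^3 + (791/108)x^2 - (1999/243)x - 193595/34992
check: A g = -2x^4 + (44/9)x^3 - (1771/54)x^2 + (7672/243)x + 193595/8748
so A g − (-4)·g = -6x^4 - (7/2)x^2 - (4/3)x = f ✓


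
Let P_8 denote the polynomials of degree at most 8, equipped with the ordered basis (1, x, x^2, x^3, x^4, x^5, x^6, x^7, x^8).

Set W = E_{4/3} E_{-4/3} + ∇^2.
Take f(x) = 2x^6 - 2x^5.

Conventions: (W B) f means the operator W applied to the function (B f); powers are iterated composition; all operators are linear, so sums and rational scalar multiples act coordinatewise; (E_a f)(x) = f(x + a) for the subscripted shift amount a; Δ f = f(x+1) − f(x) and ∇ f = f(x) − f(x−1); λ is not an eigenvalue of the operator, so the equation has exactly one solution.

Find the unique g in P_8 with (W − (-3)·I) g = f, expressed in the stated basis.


write g with unknown coordinates in the stated basis and equate coefficients in (W − (-3)·I) g = f
solving from the highest basis element down gives g = (1/2)x^6 - (1/2)x^5 - (15/4)x^4 + (35/2)x^3 - (45/2)x^2 - (35/2)x + 313/8
check: W g = (1/2)x^6 - (1/2)x^5 + (45/4)x^4 - (105/2)x^3 + (135/2)x^2 + (105/2)x - 939/8
so W g − (-3)·g = 2x^6 - 2x^5 = f ✓

the result is g(x) = (1/2)x^6 - (1/2)x^5 - (15/4)x^4 + (35/2)x^3 - (45/2)x^2 - (35/2)x + 313/8


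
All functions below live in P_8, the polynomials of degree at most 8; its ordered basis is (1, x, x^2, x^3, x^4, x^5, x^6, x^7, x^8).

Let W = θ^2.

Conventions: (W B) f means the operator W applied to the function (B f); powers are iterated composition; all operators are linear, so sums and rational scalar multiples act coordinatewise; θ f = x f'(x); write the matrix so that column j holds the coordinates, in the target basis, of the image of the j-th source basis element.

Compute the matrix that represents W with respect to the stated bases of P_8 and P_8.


image of 1: 0
image of x: x
image of x^2: 4x^2
image of x^3: 9x^3
image of x^4: 16x^4
image of x^5: 25x^5
image of x^6: 36x^6
image of x^7: 49x^7
image of x^8: 64x^8
each image's coordinates form column j of the matrix

the matrix is [[0, 0, 0, 0, 0, 0, 0, 0, 0]; [0, 1, 0, 0, 0, 0, 0, 0, 0]; [0, 0, 4, 0, 0, 0, 0, 0, 0]; [0, 0, 0, 9, 0, 0, 0, 0, 0]; [0, 0, 0, 0, 16, 0, 0, 0, 0]; [0, 0, 0, 0, 0, 25, 0, 0, 0]; [0, 0, 0, 0, 0, 0, 36, 0, 0]; [0, 0, 0, 0, 0, 0, 0, 49, 0]; [0, 0, 0, 0, 0, 0, 0, 0, 64]] (rows listed top to bottom)


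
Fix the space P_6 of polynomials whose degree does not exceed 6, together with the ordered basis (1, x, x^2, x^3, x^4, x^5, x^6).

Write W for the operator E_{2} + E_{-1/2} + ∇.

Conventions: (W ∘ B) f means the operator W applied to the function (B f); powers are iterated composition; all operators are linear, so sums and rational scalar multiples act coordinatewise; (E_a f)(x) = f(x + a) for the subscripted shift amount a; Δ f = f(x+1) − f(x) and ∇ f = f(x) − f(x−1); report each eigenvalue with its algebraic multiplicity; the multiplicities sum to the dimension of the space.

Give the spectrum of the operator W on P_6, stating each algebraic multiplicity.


image of 1: 2
image of x: 2x + 5/2
image of x^2: 2x^2 + 5x + 13/4
image of x^3: 2x^3 + (15/2)x^2 + (39/4)x + 71/8
image of x^4: 2x^4 + 10x^3 + (39/2)x^2 + (71/2)x + 241/16
image of x^5: 2x^5 + (25/2)x^4 + (65/2)x^3 + (355/4)x^2 + (1205/16)x + 1055/32
image of x^6: 2x^6 + 15x^5 + (195/4)x^4 + (355/2)x^3 + (3615/16)x^2 + (3165/16)x + 4033/64
the matrix is upper triangular; its diagonal is (2, 2, 2, 2, 2, 2, 2)
for a triangular matrix the eigenvalues are the diagonal entries, with algebraic multiplicity their repetition count

λ = 2 (multiplicity 7)


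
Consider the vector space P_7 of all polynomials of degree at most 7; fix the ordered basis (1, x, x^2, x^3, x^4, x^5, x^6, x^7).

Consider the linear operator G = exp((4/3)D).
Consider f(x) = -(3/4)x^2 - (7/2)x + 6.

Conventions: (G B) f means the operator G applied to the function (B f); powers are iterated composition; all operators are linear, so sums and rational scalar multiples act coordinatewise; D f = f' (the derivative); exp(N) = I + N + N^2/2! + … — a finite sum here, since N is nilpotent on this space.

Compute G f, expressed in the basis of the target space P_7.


g(x) = -(3/4)x^2 - (11/2)x

order-1 term: -2x - 14/3
order-2 term: -4/3
the series for exp((4/3)D) f terminates at order 2
exp((4/3)D) f = -(3/4)x^2 - (11/2)x


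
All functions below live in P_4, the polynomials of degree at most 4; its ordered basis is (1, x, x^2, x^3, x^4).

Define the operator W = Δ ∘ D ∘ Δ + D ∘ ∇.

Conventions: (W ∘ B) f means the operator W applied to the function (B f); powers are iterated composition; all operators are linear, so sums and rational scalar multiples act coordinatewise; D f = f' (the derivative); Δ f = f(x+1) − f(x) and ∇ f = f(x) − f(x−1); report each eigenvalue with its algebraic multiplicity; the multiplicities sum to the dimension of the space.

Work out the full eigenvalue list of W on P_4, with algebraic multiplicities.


λ = 0 (multiplicity 5)

image of 1: 0
image of x: 0
image of x^2: 2
image of x^3: 6x + 3
image of x^4: 12x^2 + 12x + 28
the matrix is upper triangular; its diagonal is (0, 0, 0, 0, 0)
for a triangular matrix the eigenvalues are the diagonal entries, with algebraic multiplicity their repetition count


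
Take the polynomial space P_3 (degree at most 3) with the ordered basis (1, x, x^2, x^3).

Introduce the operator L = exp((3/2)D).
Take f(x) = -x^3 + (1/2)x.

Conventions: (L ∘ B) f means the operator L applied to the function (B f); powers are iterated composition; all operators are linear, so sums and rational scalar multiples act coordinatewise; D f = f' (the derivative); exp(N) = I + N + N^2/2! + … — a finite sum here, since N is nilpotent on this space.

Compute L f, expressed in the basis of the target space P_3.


the result is g(x) = -x^3 - (9/2)x^2 - (25/4)x - 21/8

order-1 term: -(9/2)x^2 + 3/4
order-2 term: -(27/4)x
order-3 term: -27/8
the series for exp((3/2)D) f terminates at order 3
exp((3/2)D) f = -x^3 - (9/2)x^2 - (25/4)x - 21/8


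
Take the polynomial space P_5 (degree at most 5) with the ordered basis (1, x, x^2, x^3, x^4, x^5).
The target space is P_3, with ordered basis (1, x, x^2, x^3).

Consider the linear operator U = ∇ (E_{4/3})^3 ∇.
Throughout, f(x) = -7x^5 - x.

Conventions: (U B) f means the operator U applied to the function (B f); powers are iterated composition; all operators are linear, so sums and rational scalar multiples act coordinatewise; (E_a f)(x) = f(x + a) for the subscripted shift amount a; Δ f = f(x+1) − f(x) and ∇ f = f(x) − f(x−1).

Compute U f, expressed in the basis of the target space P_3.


g(x) = -140x^3 - 1260x^2 - 3850x - 3990

∇ f = -35x^4 + 70x^3 - 70x^2 + 35x - 8
E_{4/3} ∇ f = -35x^4 - (350/3)x^3 - (490/3)x^2 - (2975/27)x - 2468/81
E_{4/3} E_{4/3} ∇ f = -35x^4 - (910/3)x^3 - (3010/3)x^2 - (40495/27)x - 69248/81
E_{4/3} E_{4/3} E_{4/3} ∇ f = -35x^4 - 490x^3 - 2590x^2 - 6125x - 5468
∇ (E_{4/3})^3 ∇ f = -140x^3 - 1260x^2 - 3850x - 3990


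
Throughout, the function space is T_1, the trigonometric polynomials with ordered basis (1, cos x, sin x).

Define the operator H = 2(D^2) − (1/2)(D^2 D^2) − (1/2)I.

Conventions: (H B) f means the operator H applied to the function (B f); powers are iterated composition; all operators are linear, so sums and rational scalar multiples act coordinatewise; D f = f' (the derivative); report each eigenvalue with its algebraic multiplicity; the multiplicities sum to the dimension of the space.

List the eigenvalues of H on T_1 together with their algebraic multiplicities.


λ = -3 (multiplicity 2), λ = -1/2 (multiplicity 1)

image of 1: -1/2
image of cos x: -3cos x
image of sin x: -3sin x
the matrix is diagonal; its diagonal is (-1/2, -3, -3)
for a triangular matrix the eigenvalues are the diagonal entries, with algebraic multiplicity their repetition count


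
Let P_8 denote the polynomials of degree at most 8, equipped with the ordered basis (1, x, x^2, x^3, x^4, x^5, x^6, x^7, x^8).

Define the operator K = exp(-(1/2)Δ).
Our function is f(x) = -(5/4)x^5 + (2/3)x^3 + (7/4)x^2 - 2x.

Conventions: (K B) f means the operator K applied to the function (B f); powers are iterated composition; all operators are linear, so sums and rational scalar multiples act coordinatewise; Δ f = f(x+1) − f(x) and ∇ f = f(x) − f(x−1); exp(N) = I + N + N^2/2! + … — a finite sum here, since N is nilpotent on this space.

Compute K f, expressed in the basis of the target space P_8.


g(x) = -(5/4)x^5 + (25/8)x^4 + (91/24)x^3 - (13/16)x^2 - (497/64)x - 97/384

order-1 term: (25/8)x^4 + (25/4)x^3 + (21/4)x^2 + (3/8)x + 5/12
order-2 term: -(25/8)x^3 - (75/8)x^2 - (167/16)x - 15/4
order-3 term: (25/16)x^2 + (75/16)x + 367/96
order-4 term: -(25/64)x - 25/32
order-5 term: 5/128
the series for exp(-(1/2)Δ) f terminates at order 5
exp(-(1/2)Δ) f = -(5/4)x^5 + (25/8)x^4 + (91/24)x^3 - (13/16)x^2 - (497/64)x - 97/384


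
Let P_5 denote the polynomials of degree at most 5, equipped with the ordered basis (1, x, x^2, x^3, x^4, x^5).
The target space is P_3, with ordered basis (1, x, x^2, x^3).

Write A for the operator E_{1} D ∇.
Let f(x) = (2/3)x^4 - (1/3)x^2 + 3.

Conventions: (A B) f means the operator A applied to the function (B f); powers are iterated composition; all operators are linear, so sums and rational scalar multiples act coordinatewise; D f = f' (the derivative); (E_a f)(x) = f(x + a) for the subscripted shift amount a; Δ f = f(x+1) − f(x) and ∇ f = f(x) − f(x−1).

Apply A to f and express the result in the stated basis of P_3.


the image equals g(x) = 8x^2 + 8x + 2

∇ f = (8/3)x^3 - 4x^2 + 2x - 1/3
D ∇ f = 8x^2 - 8x + 2
E_{1} D ∇ f = 8x^2 + 8x + 2


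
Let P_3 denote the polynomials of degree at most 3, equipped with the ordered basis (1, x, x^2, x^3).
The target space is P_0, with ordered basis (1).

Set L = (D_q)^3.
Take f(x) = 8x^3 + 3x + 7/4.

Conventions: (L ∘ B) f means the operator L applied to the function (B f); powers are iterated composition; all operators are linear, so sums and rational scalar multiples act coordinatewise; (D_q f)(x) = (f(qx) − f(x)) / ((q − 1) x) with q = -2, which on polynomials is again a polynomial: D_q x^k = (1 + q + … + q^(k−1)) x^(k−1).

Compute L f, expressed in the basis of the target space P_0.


D_q f = 24x^2 + 3
D_q D_q f = -24x
D_q D_q D_q f = -24

g(x) = -24


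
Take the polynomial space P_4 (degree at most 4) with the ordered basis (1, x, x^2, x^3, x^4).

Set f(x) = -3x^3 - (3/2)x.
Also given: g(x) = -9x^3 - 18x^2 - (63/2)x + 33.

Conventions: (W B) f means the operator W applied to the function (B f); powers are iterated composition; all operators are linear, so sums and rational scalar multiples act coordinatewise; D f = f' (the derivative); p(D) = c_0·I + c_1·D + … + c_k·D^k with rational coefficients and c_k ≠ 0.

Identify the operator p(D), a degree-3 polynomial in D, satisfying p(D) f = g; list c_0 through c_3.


c_0 = 3, c_1 = 2, c_2 = 3/2, c_3 = -2

D^0 f = -3x^3 - (3/2)x
D^1 f = -9x^2 - 3/2
D^2 f = -18x
D^3 f = -18
matching coefficients of g against c_0 f + c_1 Df + … from the top degree down determines the c_i
solution: c_0 = 3, c_1 = 2, c_2 = 3/2, c_3 = -2


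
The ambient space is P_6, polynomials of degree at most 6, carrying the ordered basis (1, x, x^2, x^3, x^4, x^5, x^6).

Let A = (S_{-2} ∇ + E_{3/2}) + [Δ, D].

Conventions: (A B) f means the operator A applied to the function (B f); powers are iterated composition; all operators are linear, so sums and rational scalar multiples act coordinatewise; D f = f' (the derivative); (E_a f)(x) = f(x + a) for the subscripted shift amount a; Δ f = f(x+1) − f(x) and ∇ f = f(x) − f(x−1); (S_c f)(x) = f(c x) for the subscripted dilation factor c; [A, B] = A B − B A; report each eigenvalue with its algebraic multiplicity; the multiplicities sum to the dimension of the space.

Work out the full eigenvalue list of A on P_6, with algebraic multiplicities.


image of 1: 1
image of x: x + 5/2
image of x^2: x^2 - x + 5/4
image of x^3: x^3 + (33/2)x^2 + (51/4)x + 35/8
image of x^4: x^4 - 26x^3 - (21/2)x^2 + (11/2)x + 65/16
image of x^5: x^5 + (175/2)x^4 + (205/2)x^3 + (295/4)x^2 + (565/16)x + 275/32
image of x^6: x^6 - 183x^5 - (825/4)x^4 - (185/2)x^3 + (255/16)x^2 + (537/16)x + 665/64
the matrix is upper triangular; its diagonal is (1, 1, 1, 1, 1, 1, 1)
for a triangular matrix the eigenvalues are the diagonal entries, with algebraic multiplicity their repetition count

λ = 1 (multiplicity 7)


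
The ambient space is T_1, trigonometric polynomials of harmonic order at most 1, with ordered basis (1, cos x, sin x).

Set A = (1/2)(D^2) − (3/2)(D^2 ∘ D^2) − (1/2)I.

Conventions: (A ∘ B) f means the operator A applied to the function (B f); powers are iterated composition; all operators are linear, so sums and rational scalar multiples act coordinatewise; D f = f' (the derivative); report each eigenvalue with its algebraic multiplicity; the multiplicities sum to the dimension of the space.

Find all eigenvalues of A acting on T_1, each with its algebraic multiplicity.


λ = -5/2 (multiplicity 2), λ = -1/2 (multiplicity 1)

image of 1: -1/2
image of cos x: -(5/2)cos x
image of sin x: -(5/2)sin x
the matrix is diagonal; its diagonal is (-1/2, -5/2, -5/2)
for a triangular matrix the eigenvalues are the diagonal entries, with algebraic multiplicity their repetition count


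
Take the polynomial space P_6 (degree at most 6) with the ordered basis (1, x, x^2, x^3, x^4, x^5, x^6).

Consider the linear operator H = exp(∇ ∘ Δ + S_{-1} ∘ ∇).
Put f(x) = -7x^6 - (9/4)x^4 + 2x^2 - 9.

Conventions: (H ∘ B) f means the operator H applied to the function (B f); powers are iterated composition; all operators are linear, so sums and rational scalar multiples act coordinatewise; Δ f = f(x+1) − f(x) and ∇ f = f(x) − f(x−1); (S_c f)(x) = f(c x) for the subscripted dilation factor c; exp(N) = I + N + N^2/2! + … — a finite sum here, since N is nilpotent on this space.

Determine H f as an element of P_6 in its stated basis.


order-1 term: 42x^5 - 105x^4 + 149x^3 - (237/2)x^2 + 47x - 29/4
order-2 term: 105x^4 + 840x^3 + (237/2)x^2 + 1314x + 29/4
order-3 term: -140x^3 + 1050x^2 + 2301x + 1585/2
order-4 term: -105x^2 - 840x + 3211/4
order-5 term: 42x - 189
order-6 term: 7
the series for exp(∇ ∘ Δ + S_{-1} ∘ ∇) f terminates at order 6
exp(∇ ∘ Δ + S_{-1} ∘ ∇) f = -7x^6 + 42x^5 - (9/4)x^4 + 849x^3 + 947x^2 + 2864x + 5617/4

the result is g(x) = -7x^6 + 42x^5 - (9/4)x^4 + 849x^3 + 947x^2 + 2864x + 5617/4


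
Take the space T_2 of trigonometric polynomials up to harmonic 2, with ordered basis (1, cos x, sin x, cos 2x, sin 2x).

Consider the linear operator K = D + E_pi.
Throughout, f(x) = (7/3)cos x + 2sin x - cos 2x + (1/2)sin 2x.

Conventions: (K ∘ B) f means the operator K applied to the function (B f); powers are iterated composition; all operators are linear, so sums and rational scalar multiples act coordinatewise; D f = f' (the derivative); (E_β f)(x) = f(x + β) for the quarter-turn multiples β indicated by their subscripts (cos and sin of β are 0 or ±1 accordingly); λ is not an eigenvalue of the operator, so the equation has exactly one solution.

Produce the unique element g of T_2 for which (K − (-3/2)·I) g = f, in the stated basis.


the result is g(x) = -(2/3)cos x + (8/3)sin x - (14/41)cos 2x - (3/41)sin 2x

write g with unknown coordinates in the stated basis and equate coefficients in (K − (-3/2)·I) g = f
solving from the highest basis element down gives g = -(2/3)cos x + (8/3)sin x - (14/41)cos 2x - (3/41)sin 2x
check: K g = (10/3)cos x - 2sin x - (20/41)cos 2x + (25/41)sin 2x
so K g − (-3/2)·g = (7/3)cos x + 2sin x - cos 2x + (1/2)sin 2x = f ✓


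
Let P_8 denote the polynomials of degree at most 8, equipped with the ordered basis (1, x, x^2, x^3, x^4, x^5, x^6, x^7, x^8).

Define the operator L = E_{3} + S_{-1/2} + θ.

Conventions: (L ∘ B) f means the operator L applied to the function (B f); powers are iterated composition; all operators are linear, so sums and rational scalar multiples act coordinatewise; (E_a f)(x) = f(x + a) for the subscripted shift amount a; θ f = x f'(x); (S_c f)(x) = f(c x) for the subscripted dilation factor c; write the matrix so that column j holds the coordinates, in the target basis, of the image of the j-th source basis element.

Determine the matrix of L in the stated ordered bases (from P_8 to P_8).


image of 1: 2
image of x: (3/2)x + 3
image of x^2: (13/4)x^2 + 6x + 9
image of x^3: (31/8)x^3 + 9x^2 + 27x + 27
image of x^4: (81/16)x^4 + 12x^3 + 54x^2 + 108x + 81
image of x^5: (191/32)x^5 + 15x^4 + 90x^3 + 270x^2 + 405x + 243
image of x^6: (449/64)x^6 + 18x^5 + 135x^4 + 540x^3 + 1215x^2 + 1458x + 729
image of x^7: (1023/128)x^7 + 21x^6 + 189x^5 + 945x^4 + 2835x^3 + 5103x^2 + 5103x + 2187
image of x^8: (2305/256)x^8 + 24x^7 + 252x^6 + 1512x^5 + 5670x^4 + 13608x^3 + 20412x^2 + 17496x + 6561
each image's coordinates form column j of the matrix

the matrix is [[2, 3, 9, 27, 81, 243, 729, 2187, 6561]; [0, 3/2, 6, 27, 108, 405, 1458, 5103, 17496]; [0, 0, 13/4, 9, 54, 270, 1215, 5103, 20412]; [0, 0, 0, 31/8, 12, 90, 540, 2835, 13608]; [0, 0, 0, 0, 81/16, 15, 135, 945, 5670]; [0, 0, 0, 0, 0, 191/32, 18, 189, 1512]; [0, 0, 0, 0, 0, 0, 449/64, 21, 252]; [0, 0, 0, 0, 0, 0, 0, 1023/128, 24]; [0, 0, 0, 0, 0, 0, 0, 0, 2305/256]] (rows listed top to bottom)


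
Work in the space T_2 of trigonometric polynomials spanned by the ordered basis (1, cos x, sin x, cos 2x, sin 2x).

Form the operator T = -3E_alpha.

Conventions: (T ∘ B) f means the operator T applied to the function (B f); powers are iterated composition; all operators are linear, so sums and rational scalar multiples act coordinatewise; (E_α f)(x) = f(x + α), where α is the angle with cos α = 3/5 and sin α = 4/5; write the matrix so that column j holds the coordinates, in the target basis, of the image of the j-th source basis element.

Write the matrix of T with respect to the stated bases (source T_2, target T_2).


image of 1: -3
image of cos x: -(9/5)cos x + (12/5)sin x
image of sin x: -(12/5)cos x - (9/5)sin x
image of cos 2x: (21/25)cos 2x + (72/25)sin 2x
image of sin 2x: -(72/25)cos 2x + (21/25)sin 2x
each image's coordinates form column j of the matrix

the matrix is [[-3, 0, 0, 0, 0]; [0, -9/5, -12/5, 0, 0]; [0, 12/5, -9/5, 0, 0]; [0, 0, 0, 21/25, -72/25]; [0, 0, 0, 72/25, 21/25]] (rows listed top to bottom)


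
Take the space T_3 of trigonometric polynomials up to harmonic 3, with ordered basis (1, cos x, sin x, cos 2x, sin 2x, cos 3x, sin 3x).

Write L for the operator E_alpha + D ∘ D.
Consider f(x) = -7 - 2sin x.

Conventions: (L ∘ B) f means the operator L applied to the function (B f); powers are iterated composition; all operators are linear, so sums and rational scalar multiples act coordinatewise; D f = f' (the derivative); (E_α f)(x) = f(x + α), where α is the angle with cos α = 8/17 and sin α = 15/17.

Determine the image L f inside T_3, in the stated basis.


the result is g(x) = -7 - (30/17)cos x + (18/17)sin x

E_alpha f = -7 - (30/17)cos x - (16/17)sin x
D f = -2cos x
D D f = 2sin x
(E_alpha + D ∘ D) f = -7 - (30/17)cos x + (18/17)sin x


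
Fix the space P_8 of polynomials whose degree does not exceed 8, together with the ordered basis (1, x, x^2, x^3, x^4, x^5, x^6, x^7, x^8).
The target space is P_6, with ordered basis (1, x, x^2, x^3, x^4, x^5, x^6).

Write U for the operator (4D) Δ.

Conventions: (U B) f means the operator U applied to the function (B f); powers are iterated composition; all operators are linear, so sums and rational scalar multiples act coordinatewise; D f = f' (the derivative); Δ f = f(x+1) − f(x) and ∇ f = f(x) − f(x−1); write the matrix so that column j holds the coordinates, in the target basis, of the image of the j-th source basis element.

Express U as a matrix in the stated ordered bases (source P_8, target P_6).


image of 1: 0
image of x: 0
image of x^2: 8
image of x^3: 24x + 12
image of x^4: 48x^2 + 48x + 16
image of x^5: 80x^3 + 120x^2 + 80x + 20
image of x^6: 120x^4 + 240x^3 + 240x^2 + 120x + 24
image of x^7: 168x^5 + 420x^4 + 560x^3 + 420x^2 + 168x + 28
image of x^8: 224x^6 + 672x^5 + 1120x^4 + 1120x^3 + 672x^2 + 224x + 32
each image's coordinates form column j of the matrix

the matrix is [[0, 0, 8, 12, 16, 20, 24, 28, 32]; [0, 0, 0, 24, 48, 80, 120, 168, 224]; [0, 0, 0, 0, 48, 120, 240, 420, 672]; [0, 0, 0, 0, 0, 80, 240, 560, 1120]; [0, 0, 0, 0, 0, 0, 120, 420, 1120]; [0, 0, 0, 0, 0, 0, 0, 168, 672]; [0, 0, 0, 0, 0, 0, 0, 0, 224]] (rows listed top to bottom)


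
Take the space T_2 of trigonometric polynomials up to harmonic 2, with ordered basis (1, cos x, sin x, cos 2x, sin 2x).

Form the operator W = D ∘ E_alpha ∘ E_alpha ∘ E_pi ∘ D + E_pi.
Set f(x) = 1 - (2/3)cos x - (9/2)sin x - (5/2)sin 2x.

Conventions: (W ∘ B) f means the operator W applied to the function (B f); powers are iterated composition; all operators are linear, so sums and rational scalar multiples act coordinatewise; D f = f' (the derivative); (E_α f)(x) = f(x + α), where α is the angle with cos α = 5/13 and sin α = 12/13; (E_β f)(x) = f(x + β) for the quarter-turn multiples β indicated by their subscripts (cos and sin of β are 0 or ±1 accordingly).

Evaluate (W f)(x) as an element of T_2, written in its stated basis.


the result is g(x) = 1 - (348/169)cos x + (1376/169)sin x - (285600/28561)cos 2x - (147585/57122)sin 2x

D f = -(9/2)cos x + (2/3)sin x - 5cos 2x
E_pi D f = (9/2)cos x - (2/3)sin x - 5cos 2x
E_alpha E_pi D f = (29/26)cos x - (172/39)sin x + (595/169)cos 2x + (600/169)sin 2x
E_alpha (E_alpha ∘ E_pi ∘ D) f = -(1231/338)cos x - (1382/507)sin x + (1195/28561)cos 2x - (142800/28561)sin 2x
D E_alpha (E_alpha ∘ E_pi ∘ D) f = -(1382/507)cos x + (1231/338)sin x - (285600/28561)cos 2x - (2390/28561)sin 2x
E_pi f = 1 + (2/3)cos x + (9/2)sin x - (5/2)sin 2x
(D ∘ E_alpha ∘ E_alpha ∘ E_pi ∘ D + E_pi) f = 1 - (348/169)cos x + (1376/169)sin x - (285600/28561)cos 2x - (147585/57122)sin 2x


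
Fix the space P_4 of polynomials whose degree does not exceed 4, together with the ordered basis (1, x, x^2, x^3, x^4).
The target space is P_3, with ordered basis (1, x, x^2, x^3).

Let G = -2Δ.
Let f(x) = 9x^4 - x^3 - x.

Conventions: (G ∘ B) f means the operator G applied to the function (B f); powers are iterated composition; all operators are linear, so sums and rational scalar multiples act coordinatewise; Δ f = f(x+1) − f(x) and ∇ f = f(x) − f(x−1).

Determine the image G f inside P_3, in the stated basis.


Δ f = 36x^3 + 51x^2 + 33x + 7
(-2Δ) f = -72x^3 - 102x^2 - 66x - 14

the result is g(x) = -72x^3 - 102x^2 - 66x - 14


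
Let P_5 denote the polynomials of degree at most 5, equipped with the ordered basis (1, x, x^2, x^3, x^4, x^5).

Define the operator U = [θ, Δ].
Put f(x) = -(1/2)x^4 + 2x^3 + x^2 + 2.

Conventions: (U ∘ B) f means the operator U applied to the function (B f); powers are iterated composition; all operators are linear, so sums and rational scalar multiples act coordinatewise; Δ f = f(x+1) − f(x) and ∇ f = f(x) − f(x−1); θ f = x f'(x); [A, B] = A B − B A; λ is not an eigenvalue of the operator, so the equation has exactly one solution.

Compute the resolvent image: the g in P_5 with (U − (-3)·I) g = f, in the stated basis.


write g with unknown coordinates in the stated basis and equate coefficients in (U − (-3)·I) g = f
solving from the highest basis element down gives g = -(1/6)x^4 + (4/9)x^3 + (1/9)x^2 + (8/27)x + 86/81
check: U g = (2/3)x^3 + (2/3)x^2 - (8/9)x - 32/27
so U g − (-3)·g = -(1/2)x^4 + 2x^3 + x^2 + 2 = f ✓

the image equals g(x) = -(1/6)x^4 + (4/9)x^3 + (1/9)x^2 + (8/27)x + 86/81


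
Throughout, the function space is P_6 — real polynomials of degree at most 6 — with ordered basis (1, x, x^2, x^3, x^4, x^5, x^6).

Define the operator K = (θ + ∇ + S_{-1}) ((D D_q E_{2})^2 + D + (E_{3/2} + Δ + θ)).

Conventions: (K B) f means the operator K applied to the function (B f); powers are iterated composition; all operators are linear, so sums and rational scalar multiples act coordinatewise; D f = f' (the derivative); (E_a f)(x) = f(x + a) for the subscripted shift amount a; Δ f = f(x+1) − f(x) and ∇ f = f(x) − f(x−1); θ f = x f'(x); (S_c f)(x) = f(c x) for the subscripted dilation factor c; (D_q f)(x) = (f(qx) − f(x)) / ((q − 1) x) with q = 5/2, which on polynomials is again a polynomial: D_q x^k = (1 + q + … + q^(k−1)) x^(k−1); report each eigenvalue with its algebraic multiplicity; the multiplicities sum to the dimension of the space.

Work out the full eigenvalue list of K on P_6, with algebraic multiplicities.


λ = 0 (multiplicity 1), λ = 1 (multiplicity 1), λ = 8 (multiplicity 1), λ = 9 (multiplicity 1), λ = 24 (multiplicity 1), λ = 25 (multiplicity 1), λ = 49 (multiplicity 1)

image of 1: 1
image of x: 11/2
image of x^2: 9x^2 + 6x + 29/4
image of x^3: 8x^3 + (87/2)x^2 + 9x + 61/8
image of x^4: 25x^4 + 48x^3 + (141/2)x^2 + 17x + 559/2
image of x^5: 24x^5 + (235/2)x^4 + 75x^3 + (735/4)x^2 + 30x + 419821/32
image of x^6: 49x^6 + 126x^5 + (975/4)x^4 + 300x^3 + (47472285/256)x^2 + (15800991/128)x + 70168085/256
the matrix is upper triangular; its diagonal is (1, 0, 9, 8, 25, 24, 49)
for a triangular matrix the eigenvalues are the diagonal entries, with algebraic multiplicity their repetition count


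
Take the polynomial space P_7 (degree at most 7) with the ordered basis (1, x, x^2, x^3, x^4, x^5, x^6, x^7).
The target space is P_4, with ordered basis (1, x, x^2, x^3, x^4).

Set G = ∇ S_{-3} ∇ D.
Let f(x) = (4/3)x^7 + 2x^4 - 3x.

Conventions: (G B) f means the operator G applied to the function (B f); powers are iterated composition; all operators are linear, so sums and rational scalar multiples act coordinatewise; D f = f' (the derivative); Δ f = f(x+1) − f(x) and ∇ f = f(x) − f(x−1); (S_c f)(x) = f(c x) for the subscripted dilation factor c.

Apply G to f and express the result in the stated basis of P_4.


the image equals g(x) = -68040x^4 + 90720x^3 - 83160x^2 + 35712x - 6360

D f = (28/3)x^6 + 8x^3 - 3
∇ D f = 56x^5 - 140x^4 + (560/3)x^3 - 116x^2 + 32x - 4/3
S_{-3} ∇ D f = -13608x^5 - 11340x^4 - 5040x^3 - 1044x^2 - 96x - 4/3
∇ (S_{-3} ∇ D) f = -68040x^4 + 90720x^3 - 83160x^2 + 35712x - 6360


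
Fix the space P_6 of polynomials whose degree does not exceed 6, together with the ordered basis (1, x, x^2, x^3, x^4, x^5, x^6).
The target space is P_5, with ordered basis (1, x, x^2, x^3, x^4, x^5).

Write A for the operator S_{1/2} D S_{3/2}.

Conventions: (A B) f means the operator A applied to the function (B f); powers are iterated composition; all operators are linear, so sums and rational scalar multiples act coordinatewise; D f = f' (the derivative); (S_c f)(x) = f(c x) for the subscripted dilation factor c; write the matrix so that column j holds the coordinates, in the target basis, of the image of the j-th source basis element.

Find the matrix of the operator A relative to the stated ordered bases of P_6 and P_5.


the matrix is [[0, 3/2, 0, 0, 0, 0, 0]; [0, 0, 9/4, 0, 0, 0, 0]; [0, 0, 0, 81/32, 0, 0, 0]; [0, 0, 0, 0, 81/32, 0, 0]; [0, 0, 0, 0, 0, 1215/512, 0]; [0, 0, 0, 0, 0, 0, 2187/1024]] (rows listed top to bottom)

image of 1: 0
image of x: 3/2
image of x^2: (9/4)x
image of x^3: (81/32)x^2
image of x^4: (81/32)x^3
image of x^5: (1215/512)x^4
image of x^6: (2187/1024)x^5
each image's coordinates form column j of the matrix


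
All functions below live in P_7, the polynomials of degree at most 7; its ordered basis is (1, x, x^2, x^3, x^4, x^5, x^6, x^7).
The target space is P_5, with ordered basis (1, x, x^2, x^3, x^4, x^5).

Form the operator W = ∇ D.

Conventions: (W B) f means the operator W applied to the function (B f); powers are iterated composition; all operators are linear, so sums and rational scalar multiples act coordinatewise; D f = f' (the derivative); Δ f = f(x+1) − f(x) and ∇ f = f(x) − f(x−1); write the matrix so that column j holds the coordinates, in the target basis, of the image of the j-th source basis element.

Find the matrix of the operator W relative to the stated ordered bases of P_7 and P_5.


image of 1: 0
image of x: 0
image of x^2: 2
image of x^3: 6x - 3
image of x^4: 12x^2 - 12x + 4
image of x^5: 20x^3 - 30x^2 + 20x - 5
image of x^6: 30x^4 - 60x^3 + 60x^2 - 30x + 6
image of x^7: 42x^5 - 105x^4 + 140x^3 - 105x^2 + 42x - 7
each image's coordinates form column j of the matrix

the matrix is [[0, 0, 2, -3, 4, -5, 6, -7]; [0, 0, 0, 6, -12, 20, -30, 42]; [0, 0, 0, 0, 12, -30, 60, -105]; [0, 0, 0, 0, 0, 20, -60, 140]; [0, 0, 0, 0, 0, 0, 30, -105]; [0, 0, 0, 0, 0, 0, 0, 42]] (rows listed top to bottom)
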